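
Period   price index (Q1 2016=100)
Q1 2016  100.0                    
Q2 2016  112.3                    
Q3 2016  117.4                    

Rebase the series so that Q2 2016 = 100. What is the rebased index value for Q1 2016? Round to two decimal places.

Rebased(Q1 2016) = 100.0 / 112.3 × 100 = 89.0472

89.05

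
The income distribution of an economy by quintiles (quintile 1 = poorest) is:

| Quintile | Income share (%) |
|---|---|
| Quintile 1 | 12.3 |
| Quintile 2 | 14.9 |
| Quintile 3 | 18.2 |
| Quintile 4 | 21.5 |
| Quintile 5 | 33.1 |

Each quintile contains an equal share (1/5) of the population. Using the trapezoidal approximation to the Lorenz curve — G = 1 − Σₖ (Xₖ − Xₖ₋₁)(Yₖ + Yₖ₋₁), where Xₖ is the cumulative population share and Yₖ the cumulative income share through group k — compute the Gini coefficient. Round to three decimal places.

Cumulative income shares Yₖ: 0.1230, 0.2720, 0.4540, 0.6690, 1.0000
Σ (Xₖ−Xₖ₋₁)(Yₖ+Yₖ₋₁) = (1/5)(0.1230+0.0000) + (1/5)(0.2720+0.1230) + (1/5)(0.4540+0.2720) + (1/5)(0.6690+0.4540) + (1/5)(1.0000+0.6690)
  = 0.0246 + 0.0790 + 0.1452 + 0.2246 + 0.3338 = 0.8072
G = 1 − 0.8072 = 0.1928

0.193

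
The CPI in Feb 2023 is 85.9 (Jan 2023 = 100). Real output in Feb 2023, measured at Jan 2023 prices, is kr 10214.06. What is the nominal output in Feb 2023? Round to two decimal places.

Nominal = Real × (Index/100) = 10214.06 × (85.9/100)
        = 10214.06 × 0.859 = 8773.8775

8773.88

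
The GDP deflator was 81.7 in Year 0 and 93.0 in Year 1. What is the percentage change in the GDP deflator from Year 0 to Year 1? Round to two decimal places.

13.83%

Change = (93.0 − 81.7) / 81.7 × 100
       = 11.3 / 81.7 × 100 = 13.8311%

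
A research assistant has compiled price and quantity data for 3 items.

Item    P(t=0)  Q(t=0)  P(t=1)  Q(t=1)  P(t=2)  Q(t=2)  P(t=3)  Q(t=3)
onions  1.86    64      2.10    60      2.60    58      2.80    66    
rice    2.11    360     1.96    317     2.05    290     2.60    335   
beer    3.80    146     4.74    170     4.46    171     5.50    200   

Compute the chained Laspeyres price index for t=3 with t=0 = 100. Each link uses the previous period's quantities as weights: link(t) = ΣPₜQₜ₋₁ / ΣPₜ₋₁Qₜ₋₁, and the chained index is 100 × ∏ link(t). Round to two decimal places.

Link t=0→t=1:
ΣP(t=1)Q(t=0) = 2.10×64 + 1.96×360 + 4.74×146 = 134.4 + 705.6 + 692.04 = 1532.04
ΣP(t=0)Q(t=0) = 1.86×64 + 2.11×360 + 3.80×146 = 119.04 + 759.6 + 554.8 = 1433.44
link = 1532.04/1433.44 = 1.068786
Link t=1→t=2:
ΣP(t=2)Q(t=1) = 2.60×60 + 2.05×317 + 4.46×170 = 156 + 649.85 + 758.2 = 1564.05
ΣP(t=1)Q(t=1) = 2.10×60 + 1.96×317 + 4.74×170 = 126 + 621.32 + 805.8 = 1553.12
link = 1564.05/1553.12 = 1.007037
Link t=2→t=3:
ΣP(t=3)Q(t=2) = 2.80×58 + 2.60×290 + 5.50×171 = 162.4 + 754 + 940.5 = 1856.9
ΣP(t=2)Q(t=2) = 2.60×58 + 2.05×290 + 4.46×171 = 150.8 + 594.5 + 762.66 = 1507.96
link = 1856.9/1507.96 = 1.231399
Chained index = 100 × 1.068786 × 1.007037 × 1.231399 = 132.5363

132.54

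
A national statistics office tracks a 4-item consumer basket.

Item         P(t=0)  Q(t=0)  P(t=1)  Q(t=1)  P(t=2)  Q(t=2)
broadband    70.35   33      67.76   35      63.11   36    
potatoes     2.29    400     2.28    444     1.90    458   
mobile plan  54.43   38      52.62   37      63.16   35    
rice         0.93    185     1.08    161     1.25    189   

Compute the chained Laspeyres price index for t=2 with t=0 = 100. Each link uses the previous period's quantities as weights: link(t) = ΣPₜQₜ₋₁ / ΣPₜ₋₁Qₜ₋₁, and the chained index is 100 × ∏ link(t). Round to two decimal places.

Link t=0→t=1:
ΣP(t=1)Q(t=0) = 67.76×33 + 2.28×400 + 52.62×38 + 1.08×185 = 2236.08 + 912 + 1999.56 + 199.8 = 5347.44
ΣP(t=0)Q(t=0) = 70.35×33 + 2.29×400 + 54.43×38 + 0.93×185 = 2321.55 + 916 + 2068.34 + 172.05 = 5477.94
link = 5347.44/5477.94 = 0.976177
Link t=1→t=2:
ΣP(t=2)Q(t=1) = 63.11×35 + 1.90×444 + 63.16×37 + 1.25×161 = 2208.85 + 843.6 + 2336.92 + 201.25 = 5590.62
ΣP(t=1)Q(t=1) = 67.76×35 + 2.28×444 + 52.62×37 + 1.08×161 = 2371.6 + 1012.32 + 1946.94 + 173.88 = 5504.74
link = 5590.62/5504.74 = 1.015601
Chained index = 100 × 0.976177 × 1.015601 = 99.1407

99.14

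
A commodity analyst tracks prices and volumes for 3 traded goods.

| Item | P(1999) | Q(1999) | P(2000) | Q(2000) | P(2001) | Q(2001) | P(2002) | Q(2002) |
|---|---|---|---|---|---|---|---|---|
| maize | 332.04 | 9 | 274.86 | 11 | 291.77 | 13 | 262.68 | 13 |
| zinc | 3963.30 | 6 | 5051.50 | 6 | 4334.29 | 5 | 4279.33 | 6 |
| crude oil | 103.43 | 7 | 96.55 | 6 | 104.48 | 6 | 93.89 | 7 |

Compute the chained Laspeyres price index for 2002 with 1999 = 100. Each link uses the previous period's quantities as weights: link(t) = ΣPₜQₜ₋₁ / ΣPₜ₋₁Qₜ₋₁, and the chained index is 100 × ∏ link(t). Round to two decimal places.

104.16

Link 1999→2000:
ΣP(2000)Q(1999) = 274.86×9 + 5051.50×6 + 96.55×7 = 2473.74 + 30309 + 675.85 = 33458.59
ΣP(1999)Q(1999) = 332.04×9 + 3963.30×6 + 103.43×7 = 2988.36 + 23779.8 + 724.01 = 27492.17
link = 33458.59/27492.17 = 1.217023
Link 2000→2001:
ΣP(2001)Q(2000) = 291.77×11 + 4334.29×6 + 104.48×6 = 3209.47 + 26005.74 + 626.88 = 29842.09
ΣP(2000)Q(2000) = 274.86×11 + 5051.50×6 + 96.55×6 = 3023.46 + 30309 + 579.3 = 33911.76
link = 29842.09/33911.76 = 0.879992
Link 2001→2002:
ΣP(2002)Q(2001) = 262.68×13 + 4279.33×5 + 93.89×6 = 3414.84 + 21396.65 + 563.34 = 25374.83
ΣP(2001)Q(2001) = 291.77×13 + 4334.29×5 + 104.48×6 = 3793.01 + 21671.45 + 626.88 = 26091.34
link = 25374.83/26091.34 = 0.972538
Chained index = 100 × 1.217023 × 0.879992 × 0.972538 = 104.1560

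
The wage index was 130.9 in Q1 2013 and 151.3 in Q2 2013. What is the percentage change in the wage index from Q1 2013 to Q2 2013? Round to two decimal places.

15.58%

Change = (151.3 − 130.9) / 130.9 × 100
       = 20.4 / 130.9 × 100 = 15.5844%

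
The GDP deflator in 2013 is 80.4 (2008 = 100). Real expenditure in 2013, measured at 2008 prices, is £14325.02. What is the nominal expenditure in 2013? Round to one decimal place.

11517.3

Nominal = Real × (Index/100) = 14325.02 × (80.4/100)
        = 14325.02 × 0.804 = 11517.3161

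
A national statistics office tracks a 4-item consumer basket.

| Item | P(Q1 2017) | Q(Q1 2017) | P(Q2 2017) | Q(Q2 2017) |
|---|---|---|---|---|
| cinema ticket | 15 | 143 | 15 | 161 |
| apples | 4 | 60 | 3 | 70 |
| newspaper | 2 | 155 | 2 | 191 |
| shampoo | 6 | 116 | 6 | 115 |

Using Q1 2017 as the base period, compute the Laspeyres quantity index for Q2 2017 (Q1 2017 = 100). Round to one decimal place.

111.1

Laspeyres quantity index uses base-period prices as weights.
ΣP(Q1 2017)·Q(Q2 2017) = 15×161 + 4×70 + 2×191 + 6×115 = 2415 + 280 + 382 + 690 = 3767
ΣP(Q1 2017)·Q(Q1 2017) = 15×143 + 4×60 + 2×155 + 6×116 = 2145 + 240 + 310 + 696 = 3391
Index = 3767 / 3391 × 100 = 111.0882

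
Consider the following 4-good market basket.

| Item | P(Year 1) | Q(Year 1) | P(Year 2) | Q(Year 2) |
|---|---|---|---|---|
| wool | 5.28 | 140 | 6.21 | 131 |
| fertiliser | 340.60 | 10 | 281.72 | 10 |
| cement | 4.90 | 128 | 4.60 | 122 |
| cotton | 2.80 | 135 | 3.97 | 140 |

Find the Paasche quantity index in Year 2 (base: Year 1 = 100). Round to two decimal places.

98.68

Paasche quantity index uses current-period prices as weights.
ΣP(Year 2)·Q(Year 2) = 6.21×131 + 281.72×10 + 4.60×122 + 3.97×140 = 813.51 + 2817.2 + 561.2 + 555.8 = 4747.71
ΣP(Year 2)·Q(Year 1) = 6.21×140 + 281.72×10 + 4.60×128 + 3.97×135 = 869.4 + 2817.2 + 588.8 + 535.95 = 4811.35
Index = 4747.71 / 4811.35 × 100 = 98.6773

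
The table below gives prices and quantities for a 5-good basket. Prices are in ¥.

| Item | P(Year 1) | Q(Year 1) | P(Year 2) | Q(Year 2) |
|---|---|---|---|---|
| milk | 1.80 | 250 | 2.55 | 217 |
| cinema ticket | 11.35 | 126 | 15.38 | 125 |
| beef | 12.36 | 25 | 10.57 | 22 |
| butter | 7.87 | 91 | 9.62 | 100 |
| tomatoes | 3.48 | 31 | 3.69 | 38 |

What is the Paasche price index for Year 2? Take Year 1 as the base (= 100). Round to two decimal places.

127.00

Paasche price index uses current-period quantities as weights.
ΣP(Year 2)·Q(Year 2) = 2.55×217 + 15.38×125 + 10.57×22 + 9.62×100 + 3.69×38 = 553.35 + 1922.5 + 232.54 + 962 + 140.22 = 3810.61
ΣP(Year 1)·Q(Year 2) = 1.80×217 + 11.35×125 + 12.36×22 + 7.87×100 + 3.48×38 = 390.6 + 1418.75 + 271.92 + 787 + 132.24 = 3000.51
Index = 3810.61 / 3000.51 × 100 = 126.9987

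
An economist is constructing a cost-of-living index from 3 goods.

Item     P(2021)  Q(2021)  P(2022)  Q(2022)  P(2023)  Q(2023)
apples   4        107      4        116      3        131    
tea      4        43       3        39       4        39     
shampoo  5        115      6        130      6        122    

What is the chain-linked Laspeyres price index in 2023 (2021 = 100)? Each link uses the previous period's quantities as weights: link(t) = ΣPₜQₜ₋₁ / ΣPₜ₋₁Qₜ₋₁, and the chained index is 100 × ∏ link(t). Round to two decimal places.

100.12

Link 2021→2022:
ΣP(2022)Q(2021) = 4×107 + 3×43 + 6×115 = 428 + 129 + 690 = 1247
ΣP(2021)Q(2021) = 4×107 + 4×43 + 5×115 = 428 + 172 + 575 = 1175
link = 1247/1175 = 1.061277
Link 2022→2023:
ΣP(2023)Q(2022) = 3×116 + 4×39 + 6×130 = 348 + 156 + 780 = 1284
ΣP(2022)Q(2022) = 4×116 + 3×39 + 6×130 = 464 + 117 + 780 = 1361
link = 1284/1361 = 0.943424
Chained index = 100 × 1.061277 × 0.943424 = 100.1234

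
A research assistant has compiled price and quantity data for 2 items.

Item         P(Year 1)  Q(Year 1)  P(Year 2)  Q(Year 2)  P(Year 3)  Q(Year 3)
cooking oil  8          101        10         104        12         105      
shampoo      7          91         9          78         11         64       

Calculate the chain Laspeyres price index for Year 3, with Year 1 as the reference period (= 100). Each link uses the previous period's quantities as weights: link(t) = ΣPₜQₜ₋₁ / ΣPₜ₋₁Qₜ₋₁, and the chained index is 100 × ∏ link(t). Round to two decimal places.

Link Year 1→Year 2:
ΣP(Year 2)Q(Year 1) = 10×101 + 9×91 = 1010 + 819 = 1829
ΣP(Year 1)Q(Year 1) = 8×101 + 7×91 = 808 + 637 = 1445
link = 1829/1445 = 1.265744
Link Year 2→Year 3:
ΣP(Year 3)Q(Year 2) = 12×104 + 11×78 = 1248 + 858 = 2106
ΣP(Year 2)Q(Year 2) = 10×104 + 9×78 = 1040 + 702 = 1742
link = 2106/1742 = 1.208955
Chained index = 100 × 1.265744 × 1.208955 = 153.0228

153.02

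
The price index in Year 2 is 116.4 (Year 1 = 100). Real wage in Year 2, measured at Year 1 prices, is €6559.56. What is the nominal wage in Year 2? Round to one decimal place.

Nominal = Real × (Index/100) = 6559.56 × (116.4/100)
        = 6559.56 × 1.164 = 7635.3278

7635.3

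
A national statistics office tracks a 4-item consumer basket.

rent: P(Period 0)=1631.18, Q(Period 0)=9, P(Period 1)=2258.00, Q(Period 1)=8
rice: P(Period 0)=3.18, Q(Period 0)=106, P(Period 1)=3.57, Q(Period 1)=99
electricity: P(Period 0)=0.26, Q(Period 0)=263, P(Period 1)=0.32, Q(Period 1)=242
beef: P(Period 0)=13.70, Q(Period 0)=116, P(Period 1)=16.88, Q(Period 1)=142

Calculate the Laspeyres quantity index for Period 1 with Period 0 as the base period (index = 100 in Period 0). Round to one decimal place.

92.2

Laspeyres quantity index uses base-period prices as weights.
ΣP(Period 0)·Q(Period 1) = 1631.18×8 + 3.18×99 + 0.26×242 + 13.70×142 = 13049.44 + 314.82 + 62.92 + 1945.4 = 15372.58
ΣP(Period 0)·Q(Period 0) = 1631.18×9 + 3.18×106 + 0.26×263 + 13.70×116 = 14680.62 + 337.08 + 68.38 + 1589.2 = 16675.28
Index = 15372.58 / 16675.28 × 100 = 92.1878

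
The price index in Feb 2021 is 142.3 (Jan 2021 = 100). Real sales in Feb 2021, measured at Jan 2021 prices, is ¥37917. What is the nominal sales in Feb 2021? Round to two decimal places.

53955.89

Nominal = Real × (Index/100) = 37917 × (142.3/100)
        = 37917 × 1.423 = 53955.8910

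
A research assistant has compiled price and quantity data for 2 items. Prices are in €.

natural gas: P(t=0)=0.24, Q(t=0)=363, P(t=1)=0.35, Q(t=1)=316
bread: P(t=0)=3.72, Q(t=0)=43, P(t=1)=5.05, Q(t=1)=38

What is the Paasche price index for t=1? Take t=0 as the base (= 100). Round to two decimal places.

Paasche price index uses current-period quantities as weights.
ΣP(t=1)·Q(t=1) = 0.35×316 + 5.05×38 = 110.6 + 191.9 = 302.5
ΣP(t=0)·Q(t=1) = 0.24×316 + 3.72×38 = 75.84 + 141.36 = 217.2
Index = 302.5 / 217.2 × 100 = 139.2726

139.27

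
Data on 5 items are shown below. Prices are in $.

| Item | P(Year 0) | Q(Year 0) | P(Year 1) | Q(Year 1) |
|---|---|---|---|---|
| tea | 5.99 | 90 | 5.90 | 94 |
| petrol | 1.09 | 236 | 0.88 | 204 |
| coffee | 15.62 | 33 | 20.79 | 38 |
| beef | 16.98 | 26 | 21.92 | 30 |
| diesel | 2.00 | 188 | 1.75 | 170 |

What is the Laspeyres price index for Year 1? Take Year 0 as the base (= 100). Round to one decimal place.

Laspeyres price index uses base-period quantities as weights.
ΣP(Year 1)·Q(Year 0) = 5.90×90 + 0.88×236 + 20.79×33 + 21.92×26 + 1.75×188 = 531 + 207.68 + 686.07 + 569.92 + 329 = 2323.67
ΣP(Year 0)·Q(Year 0) = 5.99×90 + 1.09×236 + 15.62×33 + 16.98×26 + 2.00×188 = 539.1 + 257.24 + 515.46 + 441.48 + 376 = 2129.28
Index = 2323.67 / 2129.28 × 100 = 109.1294

109.1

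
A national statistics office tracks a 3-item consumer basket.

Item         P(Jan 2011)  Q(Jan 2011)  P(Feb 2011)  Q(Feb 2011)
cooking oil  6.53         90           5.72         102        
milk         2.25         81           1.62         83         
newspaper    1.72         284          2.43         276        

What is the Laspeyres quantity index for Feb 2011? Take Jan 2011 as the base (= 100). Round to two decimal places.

Laspeyres quantity index uses base-period prices as weights.
ΣP(Jan 2011)·Q(Feb 2011) = 6.53×102 + 2.25×83 + 1.72×276 = 666.06 + 186.75 + 474.72 = 1327.53
ΣP(Jan 2011)·Q(Jan 2011) = 6.53×90 + 2.25×81 + 1.72×284 = 587.7 + 182.25 + 488.48 = 1258.43
Index = 1327.53 / 1258.43 × 100 = 105.4910

105.49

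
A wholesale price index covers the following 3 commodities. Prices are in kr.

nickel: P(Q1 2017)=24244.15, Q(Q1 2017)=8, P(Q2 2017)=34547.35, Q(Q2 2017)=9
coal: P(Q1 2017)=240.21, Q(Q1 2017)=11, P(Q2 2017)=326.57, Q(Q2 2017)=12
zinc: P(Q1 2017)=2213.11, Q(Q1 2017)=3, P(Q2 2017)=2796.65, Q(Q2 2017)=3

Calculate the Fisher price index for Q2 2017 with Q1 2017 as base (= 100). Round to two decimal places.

Laspeyres component (base-period weights):
ΣP(Q2 2017)Q(Q1 2017) = 34547.35×8 + 326.57×11 + 2796.65×3 = 276378.8 + 3592.27 + 8389.95 = 288361.02
ΣP(Q1 2017)Q(Q1 2017) = 24244.15×8 + 240.21×11 + 2213.11×3 = 193953.2 + 2642.31 + 6639.33 = 203234.84
L = 288361.02 / 203234.84 × 100 = 141.8856
Paasche component (current-period weights):
ΣP(Q2 2017)Q(Q2 2017) = 34547.35×9 + 326.57×12 + 2796.65×3 = 310926.15 + 3918.84 + 8389.95 = 323234.94
ΣP(Q1 2017)Q(Q2 2017) = 24244.15×9 + 240.21×12 + 2213.11×3 = 218197.35 + 2882.52 + 6639.33 = 227719.2
P = 323234.94 / 227719.2 × 100 = 141.9445
Fisher = √(L × P) = √(141.8856 × 141.9445) = 141.9151

141.92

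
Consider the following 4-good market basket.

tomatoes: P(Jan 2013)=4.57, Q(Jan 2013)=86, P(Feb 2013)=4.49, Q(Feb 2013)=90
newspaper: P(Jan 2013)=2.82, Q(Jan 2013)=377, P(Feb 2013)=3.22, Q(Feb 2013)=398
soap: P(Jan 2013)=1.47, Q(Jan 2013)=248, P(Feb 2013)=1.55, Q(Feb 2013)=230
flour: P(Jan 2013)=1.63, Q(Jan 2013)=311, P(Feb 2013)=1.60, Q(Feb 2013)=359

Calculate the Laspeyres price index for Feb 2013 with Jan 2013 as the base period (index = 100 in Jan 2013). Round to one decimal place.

Laspeyres price index uses base-period quantities as weights.
ΣP(Feb 2013)·Q(Jan 2013) = 4.49×86 + 3.22×377 + 1.55×248 + 1.60×311 = 386.14 + 1213.94 + 384.4 + 497.6 = 2482.08
ΣP(Jan 2013)·Q(Jan 2013) = 4.57×86 + 2.82×377 + 1.47×248 + 1.63×311 = 393.02 + 1063.14 + 364.56 + 506.93 = 2327.65
Index = 2482.08 / 2327.65 × 100 = 106.6346

106.6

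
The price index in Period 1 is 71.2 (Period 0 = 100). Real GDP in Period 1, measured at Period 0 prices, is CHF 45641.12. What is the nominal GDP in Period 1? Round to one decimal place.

Nominal = Real × (Index/100) = 45641.12 × (71.2/100)
        = 45641.12 × 0.712 = 32496.4774

32496.5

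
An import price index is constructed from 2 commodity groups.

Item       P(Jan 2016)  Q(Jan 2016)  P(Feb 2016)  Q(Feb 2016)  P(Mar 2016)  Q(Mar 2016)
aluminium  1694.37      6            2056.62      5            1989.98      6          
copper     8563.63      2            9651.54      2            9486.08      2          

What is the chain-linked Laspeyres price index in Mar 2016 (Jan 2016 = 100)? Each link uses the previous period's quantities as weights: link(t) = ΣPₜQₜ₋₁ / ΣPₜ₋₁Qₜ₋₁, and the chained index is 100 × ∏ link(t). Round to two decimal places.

Link Jan 2016→Feb 2016:
ΣP(Feb 2016)Q(Jan 2016) = 2056.62×6 + 9651.54×2 = 12339.72 + 19303.08 = 31642.8
ΣP(Jan 2016)Q(Jan 2016) = 1694.37×6 + 8563.63×2 = 10166.22 + 17127.26 = 27293.48
link = 31642.8/27293.48 = 1.159354
Link Feb 2016→Mar 2016:
ΣP(Mar 2016)Q(Feb 2016) = 1989.98×5 + 9486.08×2 = 9949.9 + 18972.16 = 28922.06
ΣP(Feb 2016)Q(Feb 2016) = 2056.62×5 + 9651.54×2 = 10283.1 + 19303.08 = 29586.18
link = 28922.06/29586.18 = 0.977553
Chained index = 100 × 1.159354 × 0.977553 = 113.3330

113.33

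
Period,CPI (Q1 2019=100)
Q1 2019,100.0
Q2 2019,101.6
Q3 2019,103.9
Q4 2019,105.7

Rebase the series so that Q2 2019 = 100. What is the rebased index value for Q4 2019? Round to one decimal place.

104.0

Rebased(Q4 2019) = 105.7 / 101.6 × 100 = 104.0354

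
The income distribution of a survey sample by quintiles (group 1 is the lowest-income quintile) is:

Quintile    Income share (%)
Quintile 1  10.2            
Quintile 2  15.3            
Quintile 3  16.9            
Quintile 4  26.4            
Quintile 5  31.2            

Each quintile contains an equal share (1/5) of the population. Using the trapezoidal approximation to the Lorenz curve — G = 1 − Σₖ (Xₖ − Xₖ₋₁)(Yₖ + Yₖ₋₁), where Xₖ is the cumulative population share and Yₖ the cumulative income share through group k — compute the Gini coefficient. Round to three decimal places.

0.212

Cumulative income shares Yₖ: 0.1020, 0.2550, 0.4240, 0.6880, 1.0000
Σ (Xₖ−Xₖ₋₁)(Yₖ+Yₖ₋₁) = (1/5)(0.1020+0.0000) + (1/5)(0.2550+0.1020) + (1/5)(0.4240+0.2550) + (1/5)(0.6880+0.4240) + (1/5)(1.0000+0.6880)
  = 0.0204 + 0.0714 + 0.1358 + 0.2224 + 0.3376 = 0.7876
G = 1 − 0.7876 = 0.2124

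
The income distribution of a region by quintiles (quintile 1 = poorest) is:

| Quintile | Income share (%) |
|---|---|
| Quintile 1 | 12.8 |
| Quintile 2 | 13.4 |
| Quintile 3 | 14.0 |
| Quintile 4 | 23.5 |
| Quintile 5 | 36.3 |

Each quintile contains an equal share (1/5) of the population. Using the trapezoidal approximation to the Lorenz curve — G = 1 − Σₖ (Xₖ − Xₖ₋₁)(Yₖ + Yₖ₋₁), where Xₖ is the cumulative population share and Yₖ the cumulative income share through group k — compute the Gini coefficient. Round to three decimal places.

Cumulative income shares Yₖ: 0.1280, 0.2620, 0.4020, 0.6370, 1.0000
Σ (Xₖ−Xₖ₋₁)(Yₖ+Yₖ₋₁) = (1/5)(0.1280+0.0000) + (1/5)(0.2620+0.1280) + (1/5)(0.4020+0.2620) + (1/5)(0.6370+0.4020) + (1/5)(1.0000+0.6370)
  = 0.0256 + 0.0780 + 0.1328 + 0.2078 + 0.3274 = 0.7716
G = 1 − 0.7716 = 0.2284

0.228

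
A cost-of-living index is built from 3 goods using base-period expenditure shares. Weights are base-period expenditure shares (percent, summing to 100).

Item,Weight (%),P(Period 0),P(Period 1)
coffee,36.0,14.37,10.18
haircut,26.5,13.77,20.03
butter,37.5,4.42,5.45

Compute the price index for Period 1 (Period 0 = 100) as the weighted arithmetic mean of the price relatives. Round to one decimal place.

110.3

coffee: 36.0 × (10.18/14.37) = 36.0 × 0.708420 = 25.5031
haircut: 26.5 × (20.03/13.77) = 26.5 × 1.454611 = 38.5472
butter: 37.5 × (5.45/4.42) = 37.5 × 1.233032 = 46.2387
Index = Σ wᵢ·(p₁ᵢ/p₀ᵢ) = 25.5031 + 38.5472 + 46.2387 = 110.2890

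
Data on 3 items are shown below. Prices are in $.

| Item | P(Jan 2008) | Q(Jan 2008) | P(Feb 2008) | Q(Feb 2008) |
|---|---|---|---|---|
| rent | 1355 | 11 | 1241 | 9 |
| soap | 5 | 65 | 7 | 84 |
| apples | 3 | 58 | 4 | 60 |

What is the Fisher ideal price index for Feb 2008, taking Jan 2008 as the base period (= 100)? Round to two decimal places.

93.42

Laspeyres component (base-period weights):
ΣP(Feb 2008)Q(Jan 2008) = 1241×11 + 7×65 + 4×58 = 13651 + 455 + 232 = 14338
ΣP(Jan 2008)Q(Jan 2008) = 1355×11 + 5×65 + 3×58 = 14905 + 325 + 174 = 15404
L = 14338 / 15404 × 100 = 93.0797
Paasche component (current-period weights):
ΣP(Feb 2008)Q(Feb 2008) = 1241×9 + 7×84 + 4×60 = 11169 + 588 + 240 = 11997
ΣP(Jan 2008)Q(Feb 2008) = 1355×9 + 5×84 + 3×60 = 12195 + 420 + 180 = 12795
P = 11997 / 12795 × 100 = 93.7632
Fisher = √(L × P) = √(93.0797 × 93.7632) = 93.4208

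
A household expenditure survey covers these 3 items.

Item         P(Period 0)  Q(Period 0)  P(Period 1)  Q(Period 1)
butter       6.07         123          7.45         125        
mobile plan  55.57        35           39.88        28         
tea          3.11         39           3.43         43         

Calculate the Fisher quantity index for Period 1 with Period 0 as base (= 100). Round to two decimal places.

88.39

Laspeyres component (base-period weights):
ΣP(Period 0)Q(Period 1) = 6.07×125 + 55.57×28 + 3.11×43 = 758.75 + 1555.96 + 133.73 = 2448.44
ΣP(Period 0)Q(Period 0) = 6.07×123 + 55.57×35 + 3.11×39 = 746.61 + 1944.95 + 121.29 = 2812.85
L = 2448.44 / 2812.85 × 100 = 87.0448
Paasche component (current-period weights):
ΣP(Period 1)Q(Period 1) = 7.45×125 + 39.88×28 + 3.43×43 = 931.25 + 1116.64 + 147.49 = 2195.38
ΣP(Period 1)Q(Period 0) = 7.45×123 + 39.88×35 + 3.43×39 = 916.35 + 1395.8 + 133.77 = 2445.92
P = 2195.38 / 2445.92 × 100 = 89.7568
Fisher = √(L × P) = √(87.0448 × 89.7568) = 88.3904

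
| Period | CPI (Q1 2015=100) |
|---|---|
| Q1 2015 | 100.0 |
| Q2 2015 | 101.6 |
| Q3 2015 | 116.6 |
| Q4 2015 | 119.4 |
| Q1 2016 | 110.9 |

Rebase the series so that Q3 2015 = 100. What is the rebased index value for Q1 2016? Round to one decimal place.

95.1

Rebased(Q1 2016) = 110.9 / 116.6 × 100 = 95.1115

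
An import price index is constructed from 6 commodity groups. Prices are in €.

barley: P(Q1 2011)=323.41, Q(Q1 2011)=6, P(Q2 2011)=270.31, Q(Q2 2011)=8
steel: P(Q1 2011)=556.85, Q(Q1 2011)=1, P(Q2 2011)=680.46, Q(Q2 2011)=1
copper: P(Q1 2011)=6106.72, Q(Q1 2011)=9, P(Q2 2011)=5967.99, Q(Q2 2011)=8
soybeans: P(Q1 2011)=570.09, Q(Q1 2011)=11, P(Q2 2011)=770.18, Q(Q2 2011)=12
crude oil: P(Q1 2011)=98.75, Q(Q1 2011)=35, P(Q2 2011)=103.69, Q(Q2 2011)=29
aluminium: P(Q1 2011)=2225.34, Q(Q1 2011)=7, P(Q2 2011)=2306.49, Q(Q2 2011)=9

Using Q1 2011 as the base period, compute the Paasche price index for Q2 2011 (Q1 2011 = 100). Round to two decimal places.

102.28

Paasche price index uses current-period quantities as weights.
ΣP(Q2 2011)·Q(Q2 2011) = 270.31×8 + 680.46×1 + 5967.99×8 + 770.18×12 + 103.69×29 + 2306.49×9 = 2162.48 + 680.46 + 47743.92 + 9242.16 + 3007.01 + 20758.41 = 83594.44
ΣP(Q1 2011)·Q(Q2 2011) = 323.41×8 + 556.85×1 + 6106.72×8 + 570.09×12 + 98.75×29 + 2225.34×9 = 2587.28 + 556.85 + 48853.76 + 6841.08 + 2863.75 + 20028.06 = 81730.78
Index = 83594.44 / 81730.78 × 100 = 102.2802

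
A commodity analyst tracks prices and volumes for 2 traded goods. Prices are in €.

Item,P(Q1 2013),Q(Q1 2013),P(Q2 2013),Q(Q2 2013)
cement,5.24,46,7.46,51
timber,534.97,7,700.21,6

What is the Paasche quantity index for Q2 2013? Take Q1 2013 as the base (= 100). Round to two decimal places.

Paasche quantity index uses current-period prices as weights.
ΣP(Q2 2013)·Q(Q2 2013) = 7.46×51 + 700.21×6 = 380.46 + 4201.26 = 4581.72
ΣP(Q2 2013)·Q(Q1 2013) = 7.46×46 + 700.21×7 = 343.16 + 4901.47 = 5244.63
Index = 4581.72 / 5244.63 × 100 = 87.3602

87.36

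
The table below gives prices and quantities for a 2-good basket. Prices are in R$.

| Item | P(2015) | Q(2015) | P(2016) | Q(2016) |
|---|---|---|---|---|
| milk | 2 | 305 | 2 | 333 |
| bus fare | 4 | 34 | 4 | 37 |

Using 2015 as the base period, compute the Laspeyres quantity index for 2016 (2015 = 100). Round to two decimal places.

Laspeyres quantity index uses base-period prices as weights.
ΣP(2015)·Q(2016) = 2×333 + 4×37 = 666 + 148 = 814
ΣP(2015)·Q(2015) = 2×305 + 4×34 = 610 + 136 = 746
Index = 814 / 746 × 100 = 109.1153

109.12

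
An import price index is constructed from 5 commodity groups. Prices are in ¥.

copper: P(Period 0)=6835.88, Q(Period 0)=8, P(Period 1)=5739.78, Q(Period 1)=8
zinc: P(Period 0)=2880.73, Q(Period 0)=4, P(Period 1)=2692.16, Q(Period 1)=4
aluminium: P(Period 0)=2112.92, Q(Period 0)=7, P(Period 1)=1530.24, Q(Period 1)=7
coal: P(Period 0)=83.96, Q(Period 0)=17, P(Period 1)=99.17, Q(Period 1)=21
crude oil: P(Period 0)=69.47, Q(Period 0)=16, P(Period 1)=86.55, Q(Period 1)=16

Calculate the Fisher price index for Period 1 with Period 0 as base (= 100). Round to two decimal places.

84.42

Laspeyres component (base-period weights):
ΣP(Period 1)Q(Period 0) = 5739.78×8 + 2692.16×4 + 1530.24×7 + 99.17×17 + 86.55×16 = 45918.24 + 10768.64 + 10711.68 + 1685.89 + 1384.8 = 70469.25
ΣP(Period 0)Q(Period 0) = 6835.88×8 + 2880.73×4 + 2112.92×7 + 83.96×17 + 69.47×16 = 54687.04 + 11522.92 + 14790.44 + 1427.32 + 1111.52 = 83539.24
L = 70469.25 / 83539.24 × 100 = 84.3547
Paasche component (current-period weights):
ΣP(Period 1)Q(Period 1) = 5739.78×8 + 2692.16×4 + 1530.24×7 + 99.17×21 + 86.55×16 = 45918.24 + 10768.64 + 10711.68 + 2082.57 + 1384.8 = 70865.93
ΣP(Period 0)Q(Period 1) = 6835.88×8 + 2880.73×4 + 2112.92×7 + 83.96×21 + 69.47×16 = 54687.04 + 11522.92 + 14790.44 + 1763.16 + 1111.52 = 83875.08
P = 70865.93 / 83875.08 × 100 = 84.4899
Fisher = √(L × P) = √(84.3547 × 84.4899) = 84.4222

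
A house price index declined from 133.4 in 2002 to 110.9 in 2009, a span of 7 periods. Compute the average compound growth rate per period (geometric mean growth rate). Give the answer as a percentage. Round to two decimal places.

-2.60%

Growth factor = (110.9/133.4)^(1/7) = (0.831334)^(1/7) = 0.973956
Growth rate = 0.973956 − 1 = -0.026044 = -2.6044%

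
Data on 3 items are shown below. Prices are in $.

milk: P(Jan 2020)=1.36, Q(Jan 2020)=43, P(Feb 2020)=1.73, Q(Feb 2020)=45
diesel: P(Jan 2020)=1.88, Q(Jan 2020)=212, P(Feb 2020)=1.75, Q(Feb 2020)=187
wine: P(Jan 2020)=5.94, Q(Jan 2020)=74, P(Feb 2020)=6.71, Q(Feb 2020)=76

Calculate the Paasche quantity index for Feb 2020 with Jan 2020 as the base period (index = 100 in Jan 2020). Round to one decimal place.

Paasche quantity index uses current-period prices as weights.
ΣP(Feb 2020)·Q(Feb 2020) = 1.73×45 + 1.75×187 + 6.71×76 = 77.85 + 327.25 + 509.96 = 915.06
ΣP(Feb 2020)·Q(Jan 2020) = 1.73×43 + 1.75×212 + 6.71×74 = 74.39 + 371 + 496.54 = 941.93
Index = 915.06 / 941.93 × 100 = 97.1473

97.1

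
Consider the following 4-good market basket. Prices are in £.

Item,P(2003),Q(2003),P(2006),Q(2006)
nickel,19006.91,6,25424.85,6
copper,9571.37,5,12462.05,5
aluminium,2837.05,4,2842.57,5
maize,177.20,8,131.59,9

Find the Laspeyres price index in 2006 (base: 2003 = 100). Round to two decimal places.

Laspeyres price index uses base-period quantities as weights.
ΣP(2006)·Q(2003) = 25424.85×6 + 12462.05×5 + 2842.57×4 + 131.59×8 = 152549.1 + 62310.25 + 11370.28 + 1052.72 = 227282.35
ΣP(2003)·Q(2003) = 19006.91×6 + 9571.37×5 + 2837.05×4 + 177.20×8 = 114041.46 + 47856.85 + 11348.2 + 1417.6 = 174664.11
Index = 227282.35 / 174664.11 × 100 = 130.1254

130.13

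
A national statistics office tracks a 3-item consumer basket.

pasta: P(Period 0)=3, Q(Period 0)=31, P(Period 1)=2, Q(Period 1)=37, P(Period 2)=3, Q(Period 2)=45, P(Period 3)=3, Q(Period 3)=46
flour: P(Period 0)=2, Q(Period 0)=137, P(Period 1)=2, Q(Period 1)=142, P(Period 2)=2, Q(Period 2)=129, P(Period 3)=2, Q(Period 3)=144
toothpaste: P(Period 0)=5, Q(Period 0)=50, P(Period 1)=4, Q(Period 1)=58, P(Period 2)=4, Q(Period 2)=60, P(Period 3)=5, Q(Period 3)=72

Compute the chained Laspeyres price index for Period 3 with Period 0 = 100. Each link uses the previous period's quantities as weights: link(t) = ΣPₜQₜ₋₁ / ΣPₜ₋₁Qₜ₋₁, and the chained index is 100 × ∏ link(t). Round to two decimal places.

101.07

Link Period 0→Period 1:
ΣP(Period 1)Q(Period 0) = 2×31 + 2×137 + 4×50 = 62 + 274 + 200 = 536
ΣP(Period 0)Q(Period 0) = 3×31 + 2×137 + 5×50 = 93 + 274 + 250 = 617
link = 536/617 = 0.868720
Link Period 1→Period 2:
ΣP(Period 2)Q(Period 1) = 3×37 + 2×142 + 4×58 = 111 + 284 + 232 = 627
ΣP(Period 1)Q(Period 1) = 2×37 + 2×142 + 4×58 = 74 + 284 + 232 = 590
link = 627/590 = 1.062712
Link Period 2→Period 3:
ΣP(Period 3)Q(Period 2) = 3×45 + 2×129 + 5×60 = 135 + 258 + 300 = 693
ΣP(Period 2)Q(Period 2) = 3×45 + 2×129 + 4×60 = 135 + 258 + 240 = 633
link = 693/633 = 1.094787
Chained index = 100 × 0.868720 × 1.062712 × 1.094787 = 101.0706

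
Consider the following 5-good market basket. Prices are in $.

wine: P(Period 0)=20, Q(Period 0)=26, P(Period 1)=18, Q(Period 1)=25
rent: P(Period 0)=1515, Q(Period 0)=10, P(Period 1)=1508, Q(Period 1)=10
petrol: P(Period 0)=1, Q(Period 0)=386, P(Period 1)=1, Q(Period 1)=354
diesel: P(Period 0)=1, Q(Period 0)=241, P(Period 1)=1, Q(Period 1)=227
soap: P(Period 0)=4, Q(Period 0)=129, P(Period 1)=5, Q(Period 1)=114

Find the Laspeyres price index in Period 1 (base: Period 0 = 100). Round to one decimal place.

Laspeyres price index uses base-period quantities as weights.
ΣP(Period 1)·Q(Period 0) = 18×26 + 1508×10 + 1×386 + 1×241 + 5×129 = 468 + 15080 + 386 + 241 + 645 = 16820
ΣP(Period 0)·Q(Period 0) = 20×26 + 1515×10 + 1×386 + 1×241 + 4×129 = 520 + 15150 + 386 + 241 + 516 = 16813
Index = 16820 / 16813 × 100 = 100.0416

100.0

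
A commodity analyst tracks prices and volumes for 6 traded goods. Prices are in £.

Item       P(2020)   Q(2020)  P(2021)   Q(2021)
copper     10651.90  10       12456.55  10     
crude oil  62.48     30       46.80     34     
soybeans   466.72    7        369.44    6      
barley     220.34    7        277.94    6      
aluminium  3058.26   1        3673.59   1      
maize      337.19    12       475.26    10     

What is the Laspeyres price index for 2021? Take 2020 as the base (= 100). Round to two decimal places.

116.27

Laspeyres price index uses base-period quantities as weights.
ΣP(2021)·Q(2020) = 12456.55×10 + 46.80×30 + 369.44×7 + 277.94×7 + 3673.59×1 + 475.26×12 = 124565.5 + 1404 + 2586.08 + 1945.58 + 3673.59 + 5703.12 = 139877.87
ΣP(2020)·Q(2020) = 10651.90×10 + 62.48×30 + 466.72×7 + 220.34×7 + 3058.26×1 + 337.19×12 = 106519 + 1874.4 + 3267.04 + 1542.38 + 3058.26 + 4046.28 = 120307.36
Index = 139877.87 / 120307.36 × 100 = 116.2671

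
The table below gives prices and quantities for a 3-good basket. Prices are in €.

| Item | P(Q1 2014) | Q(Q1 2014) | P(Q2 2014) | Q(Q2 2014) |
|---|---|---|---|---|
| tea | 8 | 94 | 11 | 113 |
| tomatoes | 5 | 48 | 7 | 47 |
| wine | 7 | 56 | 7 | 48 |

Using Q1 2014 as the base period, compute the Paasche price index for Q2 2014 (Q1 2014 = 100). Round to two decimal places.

129.36

Paasche price index uses current-period quantities as weights.
ΣP(Q2 2014)·Q(Q2 2014) = 11×113 + 7×47 + 7×48 = 1243 + 329 + 336 = 1908
ΣP(Q1 2014)·Q(Q2 2014) = 8×113 + 5×47 + 7×48 = 904 + 235 + 336 = 1475
Index = 1908 / 1475 × 100 = 129.3559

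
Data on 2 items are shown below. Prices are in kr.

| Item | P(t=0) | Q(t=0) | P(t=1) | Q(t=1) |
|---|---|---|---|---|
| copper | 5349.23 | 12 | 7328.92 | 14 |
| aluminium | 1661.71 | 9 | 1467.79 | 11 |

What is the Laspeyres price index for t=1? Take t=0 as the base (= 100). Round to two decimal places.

Laspeyres price index uses base-period quantities as weights.
ΣP(t=1)·Q(t=0) = 7328.92×12 + 1467.79×9 = 87947.04 + 13210.11 = 101157.15
ΣP(t=0)·Q(t=0) = 5349.23×12 + 1661.71×9 = 64190.76 + 14955.39 = 79146.15
Index = 101157.15 / 79146.15 × 100 = 127.8106

127.81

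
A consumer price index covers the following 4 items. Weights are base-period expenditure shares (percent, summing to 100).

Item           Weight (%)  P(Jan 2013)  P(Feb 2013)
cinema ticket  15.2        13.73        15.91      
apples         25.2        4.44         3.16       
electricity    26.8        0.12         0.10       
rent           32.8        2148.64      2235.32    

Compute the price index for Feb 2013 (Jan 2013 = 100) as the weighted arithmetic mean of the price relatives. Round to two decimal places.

92.01

cinema ticket: 15.2 × (15.91/13.73) = 15.2 × 1.158776 = 17.6134
apples: 25.2 × (3.16/4.44) = 25.2 × 0.711712 = 17.9351
electricity: 26.8 × (0.10/0.12) = 26.8 × 0.833333 = 22.3333
rent: 32.8 × (2235.32/2148.64) = 32.8 × 1.040342 = 34.1232
Index = Σ wᵢ·(p₁ᵢ/p₀ᵢ) = 17.6134 + 17.9351 + 22.3333 + 34.1232 = 92.0051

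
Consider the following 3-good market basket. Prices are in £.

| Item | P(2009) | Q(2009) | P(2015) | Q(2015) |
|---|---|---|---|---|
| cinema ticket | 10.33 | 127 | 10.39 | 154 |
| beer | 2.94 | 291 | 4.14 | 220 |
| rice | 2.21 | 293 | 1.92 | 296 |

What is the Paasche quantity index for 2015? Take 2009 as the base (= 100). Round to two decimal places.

Paasche quantity index uses current-period prices as weights.
ΣP(2015)·Q(2015) = 10.39×154 + 4.14×220 + 1.92×296 = 1600.06 + 910.8 + 568.32 = 3079.18
ΣP(2015)·Q(2009) = 10.39×127 + 4.14×291 + 1.92×293 = 1319.53 + 1204.74 + 562.56 = 3086.83
Index = 3079.18 / 3086.83 × 100 = 99.7522

99.75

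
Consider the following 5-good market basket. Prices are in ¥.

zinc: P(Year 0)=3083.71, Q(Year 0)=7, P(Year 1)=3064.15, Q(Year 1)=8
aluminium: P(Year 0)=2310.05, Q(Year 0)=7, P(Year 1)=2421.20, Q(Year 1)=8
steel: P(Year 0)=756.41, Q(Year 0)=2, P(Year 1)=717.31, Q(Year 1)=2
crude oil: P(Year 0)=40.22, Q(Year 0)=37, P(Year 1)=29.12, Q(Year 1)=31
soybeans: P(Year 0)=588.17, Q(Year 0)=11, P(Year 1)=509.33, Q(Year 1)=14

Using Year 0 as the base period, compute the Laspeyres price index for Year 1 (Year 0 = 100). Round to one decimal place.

Laspeyres price index uses base-period quantities as weights.
ΣP(Year 1)·Q(Year 0) = 3064.15×7 + 2421.20×7 + 717.31×2 + 29.12×37 + 509.33×11 = 21449.05 + 16948.4 + 1434.62 + 1077.44 + 5602.63 = 46512.14
ΣP(Year 0)·Q(Year 0) = 3083.71×7 + 2310.05×7 + 756.41×2 + 40.22×37 + 588.17×11 = 21585.97 + 16170.35 + 1512.82 + 1488.14 + 6469.87 = 47227.15
Index = 46512.14 / 47227.15 × 100 = 98.4860

98.5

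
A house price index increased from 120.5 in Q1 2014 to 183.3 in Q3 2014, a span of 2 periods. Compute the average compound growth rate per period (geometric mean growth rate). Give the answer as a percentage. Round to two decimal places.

Growth factor = (183.3/120.5)^(1/2) = (1.521162)^(1/2) = 1.233354
Growth rate = 1.233354 − 1 = 0.233354 = 23.3354%

23.34%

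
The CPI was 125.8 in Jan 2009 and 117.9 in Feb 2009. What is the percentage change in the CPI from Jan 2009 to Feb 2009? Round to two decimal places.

-6.28%

Change = (117.9 − 125.8) / 125.8 × 100
       = -7.9 / 125.8 × 100 = -6.2798%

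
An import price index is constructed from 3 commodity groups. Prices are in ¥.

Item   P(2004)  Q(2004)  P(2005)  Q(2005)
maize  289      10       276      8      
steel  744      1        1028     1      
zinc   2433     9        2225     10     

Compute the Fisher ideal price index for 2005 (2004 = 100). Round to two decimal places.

Laspeyres component (base-period weights):
ΣP(2005)Q(2004) = 276×10 + 1028×1 + 2225×9 = 2760 + 1028 + 20025 = 23813
ΣP(2004)Q(2004) = 289×10 + 744×1 + 2433×9 = 2890 + 744 + 21897 = 25531
L = 23813 / 25531 × 100 = 93.2709
Paasche component (current-period weights):
ΣP(2005)Q(2005) = 276×8 + 1028×1 + 2225×10 = 2208 + 1028 + 22250 = 25486
ΣP(2004)Q(2005) = 289×8 + 744×1 + 2433×10 = 2312 + 744 + 24330 = 27386
P = 25486 / 27386 × 100 = 93.0621
Fisher = √(L × P) = √(93.2709 × 93.0621) = 93.1665

93.17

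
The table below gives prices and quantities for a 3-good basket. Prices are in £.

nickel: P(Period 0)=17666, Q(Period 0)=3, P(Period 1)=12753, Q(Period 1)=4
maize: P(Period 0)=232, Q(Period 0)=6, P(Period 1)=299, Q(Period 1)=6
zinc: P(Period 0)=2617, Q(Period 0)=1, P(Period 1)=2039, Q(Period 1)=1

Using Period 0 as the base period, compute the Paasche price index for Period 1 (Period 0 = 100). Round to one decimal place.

73.4

Paasche price index uses current-period quantities as weights.
ΣP(Period 1)·Q(Period 1) = 12753×4 + 299×6 + 2039×1 = 51012 + 1794 + 2039 = 54845
ΣP(Period 0)·Q(Period 1) = 17666×4 + 232×6 + 2617×1 = 70664 + 1392 + 2617 = 74673
Index = 54845 / 74673 × 100 = 73.4469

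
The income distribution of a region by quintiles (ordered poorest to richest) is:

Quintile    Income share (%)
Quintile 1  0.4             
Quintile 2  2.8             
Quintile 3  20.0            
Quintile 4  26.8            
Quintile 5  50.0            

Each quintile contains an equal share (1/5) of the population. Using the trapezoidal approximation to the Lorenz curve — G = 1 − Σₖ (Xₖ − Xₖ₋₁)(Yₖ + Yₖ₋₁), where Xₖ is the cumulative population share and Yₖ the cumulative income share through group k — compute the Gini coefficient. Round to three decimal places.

Cumulative income shares Yₖ: 0.0040, 0.0320, 0.2320, 0.5000, 1.0000
Σ (Xₖ−Xₖ₋₁)(Yₖ+Yₖ₋₁) = (1/5)(0.0040+0.0000) + (1/5)(0.0320+0.0040) + (1/5)(0.2320+0.0320) + (1/5)(0.5000+0.2320) + (1/5)(1.0000+0.5000)
  = 0.0008 + 0.0072 + 0.0528 + 0.1464 + 0.3000 = 0.5072
G = 1 − 0.5072 = 0.4928

0.493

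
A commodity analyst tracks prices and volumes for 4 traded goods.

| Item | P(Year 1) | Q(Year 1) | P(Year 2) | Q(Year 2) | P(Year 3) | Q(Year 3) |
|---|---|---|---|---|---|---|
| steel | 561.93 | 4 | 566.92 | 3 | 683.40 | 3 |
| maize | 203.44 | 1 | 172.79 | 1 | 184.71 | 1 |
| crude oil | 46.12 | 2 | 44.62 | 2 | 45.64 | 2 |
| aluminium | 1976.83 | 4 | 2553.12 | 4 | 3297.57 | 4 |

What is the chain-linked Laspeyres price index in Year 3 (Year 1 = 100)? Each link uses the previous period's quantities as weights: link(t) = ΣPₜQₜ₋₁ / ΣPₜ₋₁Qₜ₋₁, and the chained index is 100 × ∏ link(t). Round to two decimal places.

Link Year 1→Year 2:
ΣP(Year 2)Q(Year 1) = 566.92×4 + 172.79×1 + 44.62×2 + 2553.12×4 = 2267.68 + 172.79 + 89.24 + 10212.48 = 12742.19
ΣP(Year 1)Q(Year 1) = 561.93×4 + 203.44×1 + 46.12×2 + 1976.83×4 = 2247.72 + 203.44 + 92.24 + 7907.32 = 10450.72
link = 12742.19/10450.72 = 1.219264
Link Year 2→Year 3:
ΣP(Year 3)Q(Year 2) = 683.40×3 + 184.71×1 + 45.64×2 + 3297.57×4 = 2050.2 + 184.71 + 91.28 + 13190.28 = 15516.47
ΣP(Year 2)Q(Year 2) = 566.92×3 + 172.79×1 + 44.62×2 + 2553.12×4 = 1700.76 + 172.79 + 89.24 + 10212.48 = 12175.27
link = 15516.47/12175.27 = 1.274425
Chained index = 100 × 1.219264 × 1.274425 = 155.3861

155.39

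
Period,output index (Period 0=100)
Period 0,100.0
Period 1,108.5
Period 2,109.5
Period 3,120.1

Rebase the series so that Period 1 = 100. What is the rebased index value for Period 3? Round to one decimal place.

Rebased(Period 3) = 120.1 / 108.5 × 100 = 110.6912

110.7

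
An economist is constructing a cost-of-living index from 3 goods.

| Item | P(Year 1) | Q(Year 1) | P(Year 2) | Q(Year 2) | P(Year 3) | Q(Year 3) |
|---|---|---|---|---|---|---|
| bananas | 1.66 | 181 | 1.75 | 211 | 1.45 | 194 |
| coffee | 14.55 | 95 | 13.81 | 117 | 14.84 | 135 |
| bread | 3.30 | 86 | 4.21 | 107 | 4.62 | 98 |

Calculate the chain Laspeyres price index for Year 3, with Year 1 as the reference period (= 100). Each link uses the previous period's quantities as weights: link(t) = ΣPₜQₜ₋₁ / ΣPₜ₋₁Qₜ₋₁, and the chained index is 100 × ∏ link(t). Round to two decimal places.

Link Year 1→Year 2:
ΣP(Year 2)Q(Year 1) = 1.75×181 + 13.81×95 + 4.21×86 = 316.75 + 1311.95 + 362.06 = 1990.76
ΣP(Year 1)Q(Year 1) = 1.66×181 + 14.55×95 + 3.30×86 = 300.46 + 1382.25 + 283.8 = 1966.51
link = 1990.76/1966.51 = 1.012331
Link Year 2→Year 3:
ΣP(Year 3)Q(Year 2) = 1.45×211 + 14.84×117 + 4.62×107 = 305.95 + 1736.28 + 494.34 = 2536.57
ΣP(Year 2)Q(Year 2) = 1.75×211 + 13.81×117 + 4.21×107 = 369.25 + 1615.77 + 450.47 = 2435.49
link = 2536.57/2435.49 = 1.041503
Chained index = 100 × 1.012331 × 1.041503 = 105.4346

105.43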